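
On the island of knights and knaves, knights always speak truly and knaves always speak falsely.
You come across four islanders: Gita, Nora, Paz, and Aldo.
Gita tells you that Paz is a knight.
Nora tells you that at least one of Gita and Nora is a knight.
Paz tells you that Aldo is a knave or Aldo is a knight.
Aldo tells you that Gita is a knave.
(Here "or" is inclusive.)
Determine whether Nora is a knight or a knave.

Nora is a knight.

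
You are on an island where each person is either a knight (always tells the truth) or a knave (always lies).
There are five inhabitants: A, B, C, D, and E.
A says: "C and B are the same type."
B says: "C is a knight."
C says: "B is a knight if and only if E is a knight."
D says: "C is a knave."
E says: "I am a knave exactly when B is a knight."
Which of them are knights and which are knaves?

Suppose A is a knave. Then A's statement "C and B are the same type" would have to be false. Checking the 16 ways to assign the others, none is consistent with every speaker.
(For instance, with B=knave, C=knave, D=knight, E=knight, A's claim "C and B are the same type" comes out true where it would need to be false.)
So A must be a knight, making "C and B are the same type" true. Taking A=knight, B=knave, C=knave, D=knight, E=knight, each remaining statement checks out:
  B (knave): "C is a knight" — false. ✓
  C (knave): "B is a knight if and only if E is a knight" — false. ✓
  D (knight): "C is a knave" — true. ✓
  E (knight): "I am a knave exactly when B is a knight" — true. ✓
This is the unique consistent assignment.

Knights: A, D, and E. Knaves: B and C.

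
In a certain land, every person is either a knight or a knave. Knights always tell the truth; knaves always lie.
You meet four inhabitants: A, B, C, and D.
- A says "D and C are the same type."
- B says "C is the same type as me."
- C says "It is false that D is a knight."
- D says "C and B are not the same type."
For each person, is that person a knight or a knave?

A is a knave, B is a knight, C is a knight, and D is a knave.

A is a knave, so "D and C are the same type" must be false — and it is.
B is a knight; "C is the same type as me" is true, as required.
Since C is a knight, "it is false that D is a knight" needs to be true, which holds.
D is a knave, and the claim "C and B are not the same type" is indeed false.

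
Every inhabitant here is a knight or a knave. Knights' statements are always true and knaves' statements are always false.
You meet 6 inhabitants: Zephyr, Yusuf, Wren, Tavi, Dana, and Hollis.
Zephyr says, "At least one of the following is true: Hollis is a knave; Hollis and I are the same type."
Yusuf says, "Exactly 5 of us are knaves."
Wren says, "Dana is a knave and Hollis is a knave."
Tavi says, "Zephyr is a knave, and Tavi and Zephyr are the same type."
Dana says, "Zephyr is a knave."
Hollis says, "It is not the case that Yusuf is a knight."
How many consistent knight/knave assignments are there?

Consistent assignments:
  Zephyr=knight, Yusuf=knave, Wren=knave, Tavi=knave, Dana=knave, Hollis=knight

1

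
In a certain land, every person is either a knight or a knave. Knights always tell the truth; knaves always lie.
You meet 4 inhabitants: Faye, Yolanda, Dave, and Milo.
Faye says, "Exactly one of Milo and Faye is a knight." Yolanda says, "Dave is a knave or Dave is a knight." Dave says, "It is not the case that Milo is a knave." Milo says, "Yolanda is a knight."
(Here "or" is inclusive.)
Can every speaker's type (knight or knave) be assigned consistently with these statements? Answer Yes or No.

No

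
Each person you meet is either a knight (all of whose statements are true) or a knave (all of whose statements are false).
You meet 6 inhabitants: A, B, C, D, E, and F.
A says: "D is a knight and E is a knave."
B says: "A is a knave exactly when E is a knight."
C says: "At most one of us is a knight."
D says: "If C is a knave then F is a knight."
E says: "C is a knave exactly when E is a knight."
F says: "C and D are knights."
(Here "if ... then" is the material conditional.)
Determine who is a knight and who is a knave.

Since A is a knave, "D is a knight and E is a knave" needs to be false, which holds.
B is a knight; "A is a knave exactly when E is a knight" is true, as required.
As a knave, C's statement "at most one of us is a knight" should be false; it is.
D (knave): "if C is a knave then F is a knight" — false. ✓
E (knight): "C is a knave exactly when E is a knight" — true. ✓
F is a knave, and the claim "C and D are knights" is indeed false.

Knights: B and E. Knaves: A, C, D, and F.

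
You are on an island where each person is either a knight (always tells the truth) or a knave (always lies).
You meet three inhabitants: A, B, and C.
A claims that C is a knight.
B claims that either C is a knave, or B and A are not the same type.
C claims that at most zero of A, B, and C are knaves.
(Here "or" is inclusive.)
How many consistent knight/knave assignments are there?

Consistent assignments:
  A=knave, B=knight, C=knave

1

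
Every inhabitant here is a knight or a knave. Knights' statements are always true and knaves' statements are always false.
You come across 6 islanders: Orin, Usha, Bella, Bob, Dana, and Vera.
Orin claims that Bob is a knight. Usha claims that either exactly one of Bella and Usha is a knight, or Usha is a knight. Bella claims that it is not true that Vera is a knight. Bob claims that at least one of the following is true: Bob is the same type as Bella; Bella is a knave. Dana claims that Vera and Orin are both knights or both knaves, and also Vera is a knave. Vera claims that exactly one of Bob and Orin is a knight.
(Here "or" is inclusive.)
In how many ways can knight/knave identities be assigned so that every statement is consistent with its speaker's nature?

2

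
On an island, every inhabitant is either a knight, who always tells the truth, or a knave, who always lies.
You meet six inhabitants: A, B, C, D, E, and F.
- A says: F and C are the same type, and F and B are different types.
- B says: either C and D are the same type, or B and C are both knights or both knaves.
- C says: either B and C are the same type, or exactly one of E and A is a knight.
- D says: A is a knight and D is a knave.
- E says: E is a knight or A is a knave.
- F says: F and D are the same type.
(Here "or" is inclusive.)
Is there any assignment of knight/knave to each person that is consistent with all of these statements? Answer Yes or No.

Checking all 64 assignments, each has at least one speaker whose statement's truth value contradicts their type.

No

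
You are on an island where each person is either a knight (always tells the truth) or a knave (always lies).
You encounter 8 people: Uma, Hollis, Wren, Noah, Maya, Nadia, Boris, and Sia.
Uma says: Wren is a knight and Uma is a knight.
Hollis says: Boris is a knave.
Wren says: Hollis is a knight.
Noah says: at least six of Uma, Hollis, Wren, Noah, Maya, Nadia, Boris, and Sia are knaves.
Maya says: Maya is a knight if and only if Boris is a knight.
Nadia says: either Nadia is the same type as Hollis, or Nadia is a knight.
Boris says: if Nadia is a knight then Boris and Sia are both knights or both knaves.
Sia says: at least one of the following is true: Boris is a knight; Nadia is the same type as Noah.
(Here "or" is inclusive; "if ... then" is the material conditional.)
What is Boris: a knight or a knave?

Boris is a knight.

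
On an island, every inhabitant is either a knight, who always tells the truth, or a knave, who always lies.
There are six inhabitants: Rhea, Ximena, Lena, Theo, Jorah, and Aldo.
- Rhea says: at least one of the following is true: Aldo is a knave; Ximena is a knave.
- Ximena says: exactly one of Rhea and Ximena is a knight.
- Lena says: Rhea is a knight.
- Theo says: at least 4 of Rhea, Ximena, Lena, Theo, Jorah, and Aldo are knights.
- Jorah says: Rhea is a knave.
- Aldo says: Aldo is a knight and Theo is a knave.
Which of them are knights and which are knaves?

Rhea is a knave, Ximena is a knight, Lena is a knave, Theo is a knave, Jorah is a knight, and Aldo is a knight.

Rhea is a knave, and the claim "at least one of the following is true: Aldo is a knave; Ximena is a knave" is indeed false.
Ximena is a knight; "exactly one of Rhea and Ximena is a knight" is True, as required.
As a knave, Lena's statement "Rhea is a knight" should be false; it is.
Theo is a knave, and the claim "at least 4 of Rhea, Ximena, Lena, Theo, Jorah, and Aldo are knights" is indeed false.
Jorah is a knight; "Rhea is a knave" is True, as required.
Aldo is a knight, and the claim "Aldo is a knight and Theo is a knave" is indeed True.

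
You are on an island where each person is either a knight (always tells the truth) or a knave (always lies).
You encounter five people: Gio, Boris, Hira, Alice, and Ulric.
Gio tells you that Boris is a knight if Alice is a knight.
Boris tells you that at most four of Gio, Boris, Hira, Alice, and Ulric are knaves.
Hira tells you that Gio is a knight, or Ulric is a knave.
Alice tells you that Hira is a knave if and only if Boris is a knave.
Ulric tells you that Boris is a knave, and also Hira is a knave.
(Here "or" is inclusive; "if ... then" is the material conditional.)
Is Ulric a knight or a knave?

Ulric is a knave.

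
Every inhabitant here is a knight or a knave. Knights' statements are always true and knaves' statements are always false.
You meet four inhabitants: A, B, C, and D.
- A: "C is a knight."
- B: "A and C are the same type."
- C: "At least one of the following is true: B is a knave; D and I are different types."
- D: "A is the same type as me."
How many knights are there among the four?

3

The unique consistent assignment is A=knight, B=knight, C=knight, D=knave.
That has 3 knights.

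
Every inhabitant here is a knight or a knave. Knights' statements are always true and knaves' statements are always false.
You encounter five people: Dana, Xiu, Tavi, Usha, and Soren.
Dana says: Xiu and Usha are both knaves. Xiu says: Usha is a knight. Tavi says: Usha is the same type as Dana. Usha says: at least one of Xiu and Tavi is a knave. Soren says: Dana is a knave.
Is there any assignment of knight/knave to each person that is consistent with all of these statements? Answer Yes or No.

Yes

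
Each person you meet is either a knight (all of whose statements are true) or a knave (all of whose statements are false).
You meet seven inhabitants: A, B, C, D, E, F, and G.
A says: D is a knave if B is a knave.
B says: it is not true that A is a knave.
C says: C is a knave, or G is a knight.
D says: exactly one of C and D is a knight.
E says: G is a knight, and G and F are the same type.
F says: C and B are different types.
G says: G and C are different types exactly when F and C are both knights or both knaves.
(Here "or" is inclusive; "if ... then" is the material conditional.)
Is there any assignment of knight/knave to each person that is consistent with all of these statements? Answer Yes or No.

No

Checking all 128 assignments, each has at least one speaker whose statement's truth value contradicts their type.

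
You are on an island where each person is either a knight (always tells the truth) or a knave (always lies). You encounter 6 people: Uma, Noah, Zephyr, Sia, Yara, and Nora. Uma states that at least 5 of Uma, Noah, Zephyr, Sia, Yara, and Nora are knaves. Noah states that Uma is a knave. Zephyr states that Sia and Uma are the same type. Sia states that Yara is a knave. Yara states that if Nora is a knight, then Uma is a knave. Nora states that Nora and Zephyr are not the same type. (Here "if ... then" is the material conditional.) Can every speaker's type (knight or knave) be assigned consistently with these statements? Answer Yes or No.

No

Checking all 64 assignments, each has at least one speaker whose statement's truth value contradicts their type.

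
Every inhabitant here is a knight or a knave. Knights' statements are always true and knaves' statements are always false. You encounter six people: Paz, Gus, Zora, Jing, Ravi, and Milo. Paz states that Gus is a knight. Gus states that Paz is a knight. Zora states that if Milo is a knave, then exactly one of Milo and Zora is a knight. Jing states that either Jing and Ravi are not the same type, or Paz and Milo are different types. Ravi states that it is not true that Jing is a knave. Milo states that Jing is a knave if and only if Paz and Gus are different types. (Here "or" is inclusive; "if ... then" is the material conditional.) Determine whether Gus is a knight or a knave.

Gus is a knave.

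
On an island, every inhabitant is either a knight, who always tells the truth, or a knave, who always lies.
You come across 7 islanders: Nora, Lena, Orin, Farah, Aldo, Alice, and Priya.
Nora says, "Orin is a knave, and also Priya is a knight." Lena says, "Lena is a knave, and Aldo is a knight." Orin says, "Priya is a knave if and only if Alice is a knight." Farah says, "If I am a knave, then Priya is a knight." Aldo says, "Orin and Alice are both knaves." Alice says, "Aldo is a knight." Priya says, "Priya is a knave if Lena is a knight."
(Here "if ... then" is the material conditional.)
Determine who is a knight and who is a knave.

As a knave, Nora's statement "Orin is a knave, and also Priya is a knight" should be False; it is.
Lena is a knave, so "Lena is a knave, and Aldo is a knight" must be False — and it is.
Since Orin is a knight, "Priya is a knave if and only if Alice is a knight" needs to be true, which holds.
Farah is a knight, so "if I am a knave, then Priya is a knight" must be true — and it is.
Since Aldo is a knave, "Orin and Alice are both knaves" needs to be False, which holds.
Alice is a knave, so "Aldo is a knight" must be False — and it is.
Priya is a knight, so "Priya is a knave if Lena is a knight" must be true — and it is.

Nora is a knave, Lena is a knave, Orin is a knight, Farah is a knight, Aldo is a knave, Alice is a knave, and Priya is a knight.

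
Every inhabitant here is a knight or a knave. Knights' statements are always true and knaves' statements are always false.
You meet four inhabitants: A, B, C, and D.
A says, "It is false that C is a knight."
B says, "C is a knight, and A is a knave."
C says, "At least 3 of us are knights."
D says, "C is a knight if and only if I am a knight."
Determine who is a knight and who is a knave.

Suppose A is a knight. Then A's statement "it is false that C is a knight" would have to be true. Checking the 8 ways to assign the others, none is consistent with every speaker.
(For instance, with B=knight, C=knight, D=knight, A's claim "it is false that C is a knight" comes out false where it would need to be true.)
So A must be a knave, making "it is false that C is a knight" false. Taking A=knave, B=knight, C=knight, D=knight, each remaining statement checks out:
  B (knight): "C is a knight, and A is a knave" — true. ✓
  C (knight): "at least 3 of us are knights" — true. ✓
  D (knight): "C is a knight if and only if I am a knight" — true. ✓
This is the unique consistent assignment.

A is a knave, B is a knight, C is a knight, and D is a knight.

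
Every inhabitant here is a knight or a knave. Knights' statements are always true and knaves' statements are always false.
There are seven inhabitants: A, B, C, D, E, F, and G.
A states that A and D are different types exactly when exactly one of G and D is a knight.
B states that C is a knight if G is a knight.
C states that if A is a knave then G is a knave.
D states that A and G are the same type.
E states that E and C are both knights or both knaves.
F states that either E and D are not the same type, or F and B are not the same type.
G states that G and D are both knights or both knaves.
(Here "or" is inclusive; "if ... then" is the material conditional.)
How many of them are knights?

The unique consistent assignment is A=knight, B=knight, C=knight, D=knight, E=knave, F=knight, G=knight.
That has 6 knights.

6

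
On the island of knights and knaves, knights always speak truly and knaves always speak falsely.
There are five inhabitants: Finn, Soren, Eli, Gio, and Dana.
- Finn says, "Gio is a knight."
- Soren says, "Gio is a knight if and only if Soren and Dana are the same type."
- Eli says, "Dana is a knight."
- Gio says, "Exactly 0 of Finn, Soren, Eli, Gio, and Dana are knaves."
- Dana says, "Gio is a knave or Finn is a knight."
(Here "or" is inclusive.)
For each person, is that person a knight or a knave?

Finn is a knight, Soren is a knight, Eli is a knight, Gio is a knight, and Dana is a knight.

As a knight, Finn's statement "Gio is a knight" should be True; it is.
As a knight, Soren's statement "Gio is a knight if and only if Soren and Dana are the same type" should be True; it is.
Since Eli is a knight, "Dana is a knight" needs to be True, which holds.
Gio is a knight; "exactly 0 of Finn, Soren, Eli, Gio, and Dana are knaves" is True, as required.
Dana is a knight; "Gio is a knave or Finn is a knight" is True, as required.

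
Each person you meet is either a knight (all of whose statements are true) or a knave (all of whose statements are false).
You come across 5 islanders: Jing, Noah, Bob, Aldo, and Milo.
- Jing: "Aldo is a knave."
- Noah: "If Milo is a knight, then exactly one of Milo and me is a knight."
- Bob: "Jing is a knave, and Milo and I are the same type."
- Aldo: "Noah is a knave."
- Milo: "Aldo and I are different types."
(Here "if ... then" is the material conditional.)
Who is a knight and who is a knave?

Suppose Jing is a knave. Then Jing's statement "Aldo is a knave" would have to be false. Checking the 16 ways to assign the others, none is consistent with every speaker.
(For instance, with Noah=knight, Bob=knave, Aldo=knave, Milo=knave, Jing's claim "Aldo is a knave" comes out true where it would need to be false.)
So Jing must be a knight, making "Aldo is a knave" true. Taking Jing=knight, Noah=knight, Bob=knave, Aldo=knave, Milo=knave, each remaining statement checks out:
  Noah (knight): "if Milo is a knight, then exactly one of Milo and me is a knight" — true. ✓
  Bob (knave): "Jing is a knave, and Milo and I are the same type" — false. ✓
  Aldo (knave): "Noah is a knave" — false. ✓
  Milo (knave): "Aldo and I are different types" — false. ✓
This is the unique consistent assignment.

Jing is a knight, Noah is a knight, Bob is a knave, Aldo is a knave, and Milo is a knave.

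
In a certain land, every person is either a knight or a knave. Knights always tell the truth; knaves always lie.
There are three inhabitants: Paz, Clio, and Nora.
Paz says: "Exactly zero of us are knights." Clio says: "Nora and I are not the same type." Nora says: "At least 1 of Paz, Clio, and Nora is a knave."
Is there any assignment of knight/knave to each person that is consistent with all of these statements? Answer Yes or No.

No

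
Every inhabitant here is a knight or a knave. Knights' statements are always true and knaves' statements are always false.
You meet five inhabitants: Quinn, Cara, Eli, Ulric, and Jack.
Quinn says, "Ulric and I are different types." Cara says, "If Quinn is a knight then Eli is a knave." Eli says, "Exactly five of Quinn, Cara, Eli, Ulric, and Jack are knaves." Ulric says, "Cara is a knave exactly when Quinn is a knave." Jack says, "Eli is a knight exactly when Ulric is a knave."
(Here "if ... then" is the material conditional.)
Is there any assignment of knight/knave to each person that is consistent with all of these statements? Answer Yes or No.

One consistent assignment: Quinn=knave, Cara=knight, Eli=knave, Ulric=knave, Jack=knave.

Yes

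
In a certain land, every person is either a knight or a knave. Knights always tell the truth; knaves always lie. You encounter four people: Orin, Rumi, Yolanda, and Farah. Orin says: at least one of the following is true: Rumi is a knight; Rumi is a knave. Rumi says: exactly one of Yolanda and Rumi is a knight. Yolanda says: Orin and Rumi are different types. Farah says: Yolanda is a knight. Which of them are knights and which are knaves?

Orin is a knight, and the claim "at least one of the following is true: Rumi is a knight; Rumi is a knave" is indeed true.
As a knight, Rumi's statement "exactly one of Yolanda and Rumi is a knight" should be true; it is.
Since Yolanda is a knave, "Orin and Rumi are different types" needs to be false, which holds.
Since Farah is a knave, "Yolanda is a knight" needs to be false, which holds.

Orin is a knight, Rumi is a knight, Yolanda is a knave, and Farah is a knave.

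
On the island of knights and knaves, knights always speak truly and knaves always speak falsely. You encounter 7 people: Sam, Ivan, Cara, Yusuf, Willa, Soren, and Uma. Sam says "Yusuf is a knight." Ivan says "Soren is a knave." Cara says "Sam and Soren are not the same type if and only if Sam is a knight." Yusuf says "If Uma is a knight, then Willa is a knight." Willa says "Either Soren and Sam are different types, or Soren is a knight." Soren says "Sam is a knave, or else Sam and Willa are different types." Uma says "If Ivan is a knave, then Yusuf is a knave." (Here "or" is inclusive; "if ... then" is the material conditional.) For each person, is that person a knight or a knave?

Sam is a knight, Ivan is a knight, Cara is a knight, Yusuf is a knight, Willa is a knight, Soren is a knave, and Uma is a knight.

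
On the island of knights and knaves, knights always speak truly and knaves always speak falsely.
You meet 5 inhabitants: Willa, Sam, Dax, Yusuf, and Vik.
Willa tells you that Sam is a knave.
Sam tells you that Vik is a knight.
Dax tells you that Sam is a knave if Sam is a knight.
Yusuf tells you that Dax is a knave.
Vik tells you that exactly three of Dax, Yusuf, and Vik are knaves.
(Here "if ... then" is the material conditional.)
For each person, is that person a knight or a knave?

As a knight, Willa's statement "Sam is a knave" should be True; it is.
Sam is a knave, so "Vik is a knight" must be false — and it is.
As a knight, Dax's statement "Sam is a knave if Sam is a knight" should be True; it is.
Yusuf is a knave; "Dax is a knave" is false, as required.
Vik is a knave, so "exactly three of Dax, Yusuf, and Vik are knaves" must be false — and it is.

Knights: Willa and Dax. Knaves: Sam, Yusuf, and Vik.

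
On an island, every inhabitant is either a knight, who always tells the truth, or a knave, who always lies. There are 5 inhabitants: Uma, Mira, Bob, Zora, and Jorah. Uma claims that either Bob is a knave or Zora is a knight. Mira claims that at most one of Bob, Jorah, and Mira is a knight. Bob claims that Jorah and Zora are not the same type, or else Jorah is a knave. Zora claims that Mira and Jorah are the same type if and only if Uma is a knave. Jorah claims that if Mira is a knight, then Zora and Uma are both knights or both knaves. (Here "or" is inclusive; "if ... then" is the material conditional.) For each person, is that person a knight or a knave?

Uma is a knave, Mira is a knave, Bob is a knight, Zora is a knave, and Jorah is a knight.

Suppose Uma is a knight. Then Uma's statement "either Bob is a knave or Zora is a knight" would have to be true. Checking the 16 ways to assign the others, none is consistent with every speaker.
(For instance, with Mira=knave, Bob=knight, Zora=knave, Jorah=knight, Uma's claim "either Bob is a knave or Zora is a knight" comes out false where it would need to be true.)
So Uma must be a knave, making "either Bob is a knave or Zora is a knight" false. Taking Uma=knave, Mira=knave, Bob=knight, Zora=knave, Jorah=knight, each remaining statement checks out:
  Mira (knave): "at most one of Bob, Jorah, and Mira is a knight" — false. ✓
  Bob (knight): "Jorah and Zora are not the same type, or else Jorah is a knave" — true. ✓
  Zora (knave): "Mira and Jorah are the same type if and only if Uma is a knave" — false. ✓
  Jorah (knight): "if Mira is a knight, then Zora and Uma are both knights or both knaves" — true. ✓
This is the unique consistent assignment.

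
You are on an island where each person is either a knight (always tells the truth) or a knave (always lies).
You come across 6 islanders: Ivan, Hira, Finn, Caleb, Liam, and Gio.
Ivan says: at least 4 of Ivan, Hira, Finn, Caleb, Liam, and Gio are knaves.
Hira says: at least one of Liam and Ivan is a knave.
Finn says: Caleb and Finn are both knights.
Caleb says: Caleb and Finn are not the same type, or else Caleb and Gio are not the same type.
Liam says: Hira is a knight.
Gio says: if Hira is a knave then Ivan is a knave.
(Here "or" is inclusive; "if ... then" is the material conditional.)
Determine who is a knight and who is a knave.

Knights: Hira, Caleb, Liam, and Gio. Knaves: Ivan and Finn.

Ivan is a knave; "at least 4 of Ivan, Hira, Finn, Caleb, Liam, and Gio are knaves" is False, as required.
Hira is a knight, so "at least one of Liam and Ivan is a knave" must be true — and it is.
Finn is a knave, and the claim "Caleb and Finn are both knights" is indeed False.
Since Caleb is a knight, "Caleb and Finn are not the same type, or else Caleb and Gio are not the same type" needs to be true, which holds.
Liam is a knight; "Hira is a knight" is true, as required.
Gio (knight): "if Hira is a knave then Ivan is a knave" — true. ✓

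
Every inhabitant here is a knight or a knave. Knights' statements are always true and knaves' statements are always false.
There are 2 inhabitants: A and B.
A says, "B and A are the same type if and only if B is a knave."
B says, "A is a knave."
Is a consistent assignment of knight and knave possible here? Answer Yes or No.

Checking all 4 assignments, each has at least one speaker whose statement's truth value contradicts their type.

No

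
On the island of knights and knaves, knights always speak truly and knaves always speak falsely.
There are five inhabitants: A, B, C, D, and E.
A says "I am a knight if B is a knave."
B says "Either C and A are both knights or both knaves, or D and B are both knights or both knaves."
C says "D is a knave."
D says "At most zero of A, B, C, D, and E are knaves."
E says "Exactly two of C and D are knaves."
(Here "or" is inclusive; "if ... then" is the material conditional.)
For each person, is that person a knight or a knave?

A is a knight, B is a knight, C is a knight, D is a knave, and E is a knave.

As a knight, A's statement "I am a knight if B is a knave" should be True; it is.
B is a knight, so "either C and A are both knights or both knaves, or D and B are both knights or both knaves" must be True — and it is.
Since C is a knight, "D is a knave" needs to be True, which holds.
D is a knave, and the claim "at most zero of A, B, C, D, and E are knaves" is indeed false.
Since E is a knave, "exactly two of C and D are knaves" needs to be false, which holds.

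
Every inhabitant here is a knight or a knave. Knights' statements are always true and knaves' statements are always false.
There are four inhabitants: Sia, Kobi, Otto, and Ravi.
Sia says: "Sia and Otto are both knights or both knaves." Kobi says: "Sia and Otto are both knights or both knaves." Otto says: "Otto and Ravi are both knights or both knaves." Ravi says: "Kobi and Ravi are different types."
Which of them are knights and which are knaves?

Sia (knave): "Sia and Otto are both knights or both knaves" — False. ✓
Kobi is a knave; "Sia and Otto are both knights or both knaves" is False, as required.
As a knight, Otto's statement "Otto and Ravi are both knights or both knaves" should be True; it is.
Ravi (knight): "Kobi and Ravi are different types" — True. ✓

Sia is a knave, Kobi is a knave, Otto is a knight, and Ravi is a knight.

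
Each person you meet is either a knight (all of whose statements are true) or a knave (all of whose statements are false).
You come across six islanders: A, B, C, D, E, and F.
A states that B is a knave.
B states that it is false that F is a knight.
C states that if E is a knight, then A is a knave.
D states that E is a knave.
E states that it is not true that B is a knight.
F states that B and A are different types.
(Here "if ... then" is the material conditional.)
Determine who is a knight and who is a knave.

Since A is a knight, "B is a knave" needs to be True, which holds.
B (knave): "it is false that F is a knight" — False. ✓
Since C is a knave, "if E is a knight, then A is a knave" needs to be False, which holds.
D is a knave; "E is a knave" is False, as required.
E is a knight; "it is not true that B is a knight" is True, as required.
F is a knight, so "B and A are different types" must be True — and it is.

Knights: A, E, and F. Knaves: B, C, and D.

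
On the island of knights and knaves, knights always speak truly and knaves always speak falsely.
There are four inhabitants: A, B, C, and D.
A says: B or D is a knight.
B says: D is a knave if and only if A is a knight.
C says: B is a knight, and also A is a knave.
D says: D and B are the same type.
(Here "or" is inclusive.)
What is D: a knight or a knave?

D is a knave.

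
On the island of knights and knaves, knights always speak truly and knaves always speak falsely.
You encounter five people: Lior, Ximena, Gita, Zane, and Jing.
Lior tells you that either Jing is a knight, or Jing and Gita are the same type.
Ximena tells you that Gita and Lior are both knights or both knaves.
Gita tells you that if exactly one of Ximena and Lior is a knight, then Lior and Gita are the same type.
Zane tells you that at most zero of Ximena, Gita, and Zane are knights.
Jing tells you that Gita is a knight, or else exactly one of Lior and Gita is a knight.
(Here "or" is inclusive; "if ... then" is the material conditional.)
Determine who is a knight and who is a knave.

Lior is a knight, Ximena is a knight, Gita is a knight, Zane is a knave, and Jing is a knight.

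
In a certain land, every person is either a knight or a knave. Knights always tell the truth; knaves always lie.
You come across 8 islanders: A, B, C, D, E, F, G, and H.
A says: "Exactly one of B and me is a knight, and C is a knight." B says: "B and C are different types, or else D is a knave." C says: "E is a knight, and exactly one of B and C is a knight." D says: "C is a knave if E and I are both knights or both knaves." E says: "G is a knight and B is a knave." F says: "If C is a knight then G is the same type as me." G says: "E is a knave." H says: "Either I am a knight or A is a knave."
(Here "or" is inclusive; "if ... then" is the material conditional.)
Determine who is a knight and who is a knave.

A is a knave, B is a knight, C is a knave, D is a knight, E is a knave, F is a knight, G is a knight, and H is a knight.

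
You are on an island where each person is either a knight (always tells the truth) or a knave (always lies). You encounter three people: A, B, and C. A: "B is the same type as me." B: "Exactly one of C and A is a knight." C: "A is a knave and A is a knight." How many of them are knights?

The unique consistent assignment is A=knight, B=knight, C=knave.
That has 2 knights.

2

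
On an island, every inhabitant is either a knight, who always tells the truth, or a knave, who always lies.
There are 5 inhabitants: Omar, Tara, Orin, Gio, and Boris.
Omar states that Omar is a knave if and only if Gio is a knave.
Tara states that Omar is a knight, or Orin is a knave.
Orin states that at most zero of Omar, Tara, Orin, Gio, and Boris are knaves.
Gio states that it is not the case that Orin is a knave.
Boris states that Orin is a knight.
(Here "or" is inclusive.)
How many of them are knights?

5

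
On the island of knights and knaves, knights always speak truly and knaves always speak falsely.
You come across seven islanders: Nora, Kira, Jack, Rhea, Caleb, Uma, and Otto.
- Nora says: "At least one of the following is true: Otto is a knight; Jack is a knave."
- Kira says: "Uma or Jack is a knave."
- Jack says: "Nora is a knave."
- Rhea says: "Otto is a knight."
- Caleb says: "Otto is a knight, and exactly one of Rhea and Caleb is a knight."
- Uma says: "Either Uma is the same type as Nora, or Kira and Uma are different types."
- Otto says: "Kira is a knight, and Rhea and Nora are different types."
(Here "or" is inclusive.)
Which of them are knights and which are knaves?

Nora is a knave, Kira is a knave, Jack is a knight, Rhea is a knave, Caleb is a knave, Uma is a knight, and Otto is a knave.

Nora is a knave, so "at least one of the following is true: Otto is a knight; Jack is a knave" must be false — and it is.
Kira is a knave, so "Uma or Jack is a knave" must be false — and it is.
As a knight, Jack's statement "Nora is a knave" should be True; it is.
As a knave, Rhea's statement "Otto is a knight" should be false; it is.
As a knave, Caleb's statement "Otto is a knight, and exactly one of Rhea and Caleb is a knight" should be false; it is.
Since Uma is a knight, "either Uma is the same type as Nora, or Kira and Uma are different types" needs to be True, which holds.
Otto (knave): "Kira is a knight, and Rhea and Nora are different types" — false. ✓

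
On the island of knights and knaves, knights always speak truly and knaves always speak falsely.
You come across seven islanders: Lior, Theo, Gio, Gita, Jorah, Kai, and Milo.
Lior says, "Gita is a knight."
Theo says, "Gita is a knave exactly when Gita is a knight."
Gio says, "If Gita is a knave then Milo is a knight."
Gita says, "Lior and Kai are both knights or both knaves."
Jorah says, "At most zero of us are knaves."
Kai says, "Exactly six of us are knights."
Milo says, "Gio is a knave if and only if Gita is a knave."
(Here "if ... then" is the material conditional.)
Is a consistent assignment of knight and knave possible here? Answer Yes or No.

No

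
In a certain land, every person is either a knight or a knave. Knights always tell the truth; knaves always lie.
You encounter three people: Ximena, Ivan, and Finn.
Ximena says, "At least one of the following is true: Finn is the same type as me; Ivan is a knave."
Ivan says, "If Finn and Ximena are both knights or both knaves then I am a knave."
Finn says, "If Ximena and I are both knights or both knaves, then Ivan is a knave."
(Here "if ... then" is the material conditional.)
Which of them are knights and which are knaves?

As a knave, Ximena's statement "at least one of the following is true: Finn is the same type as me; Ivan is a knave" should be False; it is.
As a knight, Ivan's statement "if Finn and Ximena are both knights or both knaves then I am a knave" should be True; it is.
Finn is a knight, and the claim "if Ximena and I are both knights or both knaves, then Ivan is a knave" is indeed True.

Ximena is a knave, Ivan is a knight, and Finn is a knight.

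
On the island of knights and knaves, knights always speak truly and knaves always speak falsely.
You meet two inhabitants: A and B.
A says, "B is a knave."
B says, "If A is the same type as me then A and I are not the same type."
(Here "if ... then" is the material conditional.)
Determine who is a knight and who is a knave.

A is a knave and B is a knight.

Suppose A is a knight. Then A's statement "B is a knave" would have to be true. Checking the 2 ways to assign the others, none is consistent with every speaker.
(For instance, with B=knight, A's claim "B is a knave" comes out false where it would need to be true.)
So A must be a knave, making "B is a knave" false. Taking A=knave, B=knight, each remaining statement checks out:
  B (knight): "if A is the same type as me then A and I are not the same type" — true. ✓
This is the unique consistent assignment.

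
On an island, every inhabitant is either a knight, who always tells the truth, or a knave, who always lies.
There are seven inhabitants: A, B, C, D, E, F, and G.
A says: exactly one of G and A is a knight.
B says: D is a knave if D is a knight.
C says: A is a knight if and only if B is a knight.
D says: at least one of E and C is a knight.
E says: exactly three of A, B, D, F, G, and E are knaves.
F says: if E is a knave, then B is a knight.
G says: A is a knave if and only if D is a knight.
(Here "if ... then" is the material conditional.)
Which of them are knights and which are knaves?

As a knave, A's statement "exactly one of G and A is a knight" should be false; it is.
B is a knight, and the claim "D is a knave if D is a knight" is indeed true.
C is a knave, and the claim "A is a knight if and only if B is a knight" is indeed false.
D is a knave; "at least one of E and C is a knight" is false, as required.
E (knave): "exactly three of A, B, D, F, G, and E are knaves" — false. ✓
F is a knight, and the claim "if E is a knave, then B is a knight" is indeed true.
G (knave): "A is a knave if and only if D is a knight" — false. ✓

A is a knave, B is a knight, C is a knave, D is a knave, E is a knave, F is a knight, and G is a knave.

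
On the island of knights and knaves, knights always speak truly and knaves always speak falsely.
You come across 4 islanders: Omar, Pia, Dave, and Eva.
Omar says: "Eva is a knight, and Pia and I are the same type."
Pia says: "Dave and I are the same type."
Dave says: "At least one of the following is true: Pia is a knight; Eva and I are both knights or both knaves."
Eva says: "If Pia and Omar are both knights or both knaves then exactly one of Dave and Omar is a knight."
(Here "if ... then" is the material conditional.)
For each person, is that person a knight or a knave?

Omar (knave): "Eva is a knight, and Pia and I are the same type" — False. ✓
As a knight, Pia's statement "Dave and I are the same type" should be True; it is.
Since Dave is a knight, "at least one of the following is true: Pia is a knight; Eva and I are both knights or both knaves" needs to be True, which holds.
Eva is a knight, so "if Pia and Omar are both knights or both knaves then exactly one of Dave and Omar is a knight" must be True — and it is.

Omar is a knave, Pia is a knight, Dave is a knight, and Eva is a knight.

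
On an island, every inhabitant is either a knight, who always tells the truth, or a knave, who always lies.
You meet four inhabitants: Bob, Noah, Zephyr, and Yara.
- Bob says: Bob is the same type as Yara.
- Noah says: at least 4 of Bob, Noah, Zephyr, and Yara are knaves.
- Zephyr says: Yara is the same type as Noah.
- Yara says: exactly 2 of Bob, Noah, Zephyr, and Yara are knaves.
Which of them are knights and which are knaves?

Suppose Bob is a knave. Then Bob's statement "Bob is the same type as Yara" would have to be false. Checking the 8 ways to assign the others, none is consistent with every speaker.
(For instance, with Noah=knave, Zephyr=knave, Yara=knight, Yara's claim "exactly 2 of Bob, Noah, Zephyr, and Yara are knaves" comes out false where it would need to be true.)
So Bob must be a knight, making "Bob is the same type as Yara" true. Taking Bob=knight, Noah=knave, Zephyr=knave, Yara=knight, each remaining statement checks out:
  Noah (knave): "at least 4 of Bob, Noah, Zephyr, and Yara are knaves" — false. ✓
  Zephyr (knave): "Yara is the same type as Noah" — false. ✓
  Yara (knight): "exactly 2 of Bob, Noah, Zephyr, and Yara are knaves" — true. ✓
This is the unique consistent assignment.

Bob is a knight, Noah is a knave, Zephyr is a knave, and Yara is a knight.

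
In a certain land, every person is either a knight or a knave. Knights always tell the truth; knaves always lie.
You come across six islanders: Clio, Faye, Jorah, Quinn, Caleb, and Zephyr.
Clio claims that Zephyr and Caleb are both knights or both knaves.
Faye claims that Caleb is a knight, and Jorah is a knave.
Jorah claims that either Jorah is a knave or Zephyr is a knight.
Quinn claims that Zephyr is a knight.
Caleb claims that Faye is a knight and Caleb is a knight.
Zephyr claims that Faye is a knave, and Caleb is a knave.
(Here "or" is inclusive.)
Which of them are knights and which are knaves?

Clio is a knave, so "Zephyr and Caleb are both knights or both knaves" must be False — and it is.
Faye is a knave, so "Caleb is a knight, and Jorah is a knave" must be False — and it is.
Jorah (knight): "either Jorah is a knave or Zephyr is a knight" — True. ✓
Quinn (knight): "Zephyr is a knight" — True. ✓
Since Caleb is a knave, "Faye is a knight and Caleb is a knight" needs to be False, which holds.
Since Zephyr is a knight, "Faye is a knave, and Caleb is a knave" needs to be True, which holds.

Clio is a knave, Faye is a knave, Jorah is a knight, Quinn is a knight, Caleb is a knave, and Zephyr is a knight.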